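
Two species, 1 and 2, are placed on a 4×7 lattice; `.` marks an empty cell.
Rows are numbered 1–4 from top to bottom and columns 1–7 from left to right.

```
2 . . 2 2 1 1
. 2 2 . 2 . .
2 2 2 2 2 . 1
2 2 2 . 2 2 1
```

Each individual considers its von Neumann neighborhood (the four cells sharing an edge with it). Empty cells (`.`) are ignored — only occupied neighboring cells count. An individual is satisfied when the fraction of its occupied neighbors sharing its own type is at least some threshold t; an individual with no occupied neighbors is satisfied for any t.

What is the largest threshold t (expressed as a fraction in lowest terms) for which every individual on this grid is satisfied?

1/2

Row 1: (1,1)2 — no occupied neighbors · (1,4)2 1/1 · (1,5)2 2/3 · (1,6)1 1/2 · (1,7)1 1/1
Row 2: (2,2)2 2/2 · (2,3)2 2/2 · (2,5)2 2/2
Row 3: (3,1)2 2/2 · (3,2)2 4/4 · (3,3)2 4/4 · (3,4)2 2/2 · (3,5)2 3/3 · (3,7)1 1/1
Row 4: (4,1)2 2/2 · (4,2)2 3/3 · (4,3)2 2/2 · (4,5)2 2/2 · (4,6)2 1/2 · (4,7)1 1/2
The smallest same-type fraction is 1/2 at (1,6), which reduces to 1/2. Any threshold above that leaves this individual unsatisfied.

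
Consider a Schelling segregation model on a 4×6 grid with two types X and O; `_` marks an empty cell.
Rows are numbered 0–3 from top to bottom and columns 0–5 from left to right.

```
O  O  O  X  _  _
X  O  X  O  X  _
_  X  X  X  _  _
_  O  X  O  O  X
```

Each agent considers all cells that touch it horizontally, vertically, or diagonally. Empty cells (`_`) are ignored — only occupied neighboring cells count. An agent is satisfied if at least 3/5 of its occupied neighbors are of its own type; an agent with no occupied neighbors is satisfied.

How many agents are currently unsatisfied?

(0,0)O 2/3 satisfied
(0,1)O 3/5 satisfied
(0,2)O 3/5 satisfied
(0,3)X 2/4 not
(1,0)X 1/4 not
(1,1)O 3/7 not
(1,2)X 4/8 not
(1,3)O 1/6 not
(1,4)X 2/3 satisfied
(2,1)X 4/6 satisfied
(2,2)X 4/8 not
(2,3)X 4/7 not
(3,1)O 0/3 not
(3,2)X 3/5 satisfied
(3,3)O 1/4 not
(3,4)O 1/3 not
(3,5)X 0/1 not
Unsatisfied: (0,3), (1,0), (1,1), (1,2), (1,3), (2,2), (2,3), (3,1), (3,3), (3,4), (3,5) — 11 in total.

11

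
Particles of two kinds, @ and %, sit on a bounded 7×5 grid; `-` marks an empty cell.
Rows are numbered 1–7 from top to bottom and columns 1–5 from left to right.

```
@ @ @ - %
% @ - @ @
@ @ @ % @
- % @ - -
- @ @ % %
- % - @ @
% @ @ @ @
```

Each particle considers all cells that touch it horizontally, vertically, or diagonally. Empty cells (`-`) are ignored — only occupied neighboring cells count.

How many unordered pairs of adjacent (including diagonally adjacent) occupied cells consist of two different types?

Scan each occupied cell's neighbors to the right and below (and the two forward diagonals) so each pair is counted once.
From row 1: 4 unlike of 10 pairs (running 4/10).
From row 2: 5 unlike of 12 pairs (running 9/22).
From row 3: 6 unlike of 10 pairs (running 15/32).
From row 4: 4 unlike of 6 pairs (running 19/38).
From row 5: 7 unlike of 10 pairs (running 26/48).
From row 6: 2 unlike of 9 pairs (running 28/57).
From row 7: 1 unlike of 4 pairs (running 29/61).
Total adjacent occupied pairs: 61; unlike-type pairs: 29.

29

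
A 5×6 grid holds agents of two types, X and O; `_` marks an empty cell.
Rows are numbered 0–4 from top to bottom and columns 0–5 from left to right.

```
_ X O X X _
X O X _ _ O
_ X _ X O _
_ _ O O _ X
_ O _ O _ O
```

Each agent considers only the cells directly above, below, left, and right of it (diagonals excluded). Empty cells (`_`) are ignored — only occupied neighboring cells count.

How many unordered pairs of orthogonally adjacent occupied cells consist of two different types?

10

Scan each occupied cell's neighbors to the right and below so each pair is counted once.
From row 0: 4 unlike of 5 pairs (running 4/5).
From row 1: 3 unlike of 3 pairs (running 7/8).
From row 2: 2 unlike of 2 pairs (running 9/10).
From row 3: 1 unlike of 3 pairs (running 10/13).
Total adjacent occupied pairs: 13; unlike-type pairs: 10.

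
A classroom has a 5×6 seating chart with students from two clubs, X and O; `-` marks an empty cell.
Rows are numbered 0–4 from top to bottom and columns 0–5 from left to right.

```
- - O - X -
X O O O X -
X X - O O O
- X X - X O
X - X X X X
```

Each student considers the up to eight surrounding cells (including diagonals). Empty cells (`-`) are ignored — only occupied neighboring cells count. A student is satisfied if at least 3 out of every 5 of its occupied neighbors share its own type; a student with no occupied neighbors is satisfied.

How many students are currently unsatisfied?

Row 0: (0,2)O 3/3 ok · (0,4)X 1/2 unhappy
Row 1: (1,0)X 2/3 ok · (1,1)O 2/5 unhappy · (1,2)O 4/5 ok · (1,3)O 4/6 ok · (1,4)X 1/5 unhappy
Row 2: (2,0)X 3/4 ok · (2,1)X 4/6 ok · (2,3)O 3/6 unhappy · (2,4)O 4/6 ok · (2,5)O 2/4 unhappy
Row 3: (3,1)X 5/5 ok · (3,2)X 4/5 ok · (3,4)X 3/7 unhappy · (3,5)O 2/5 unhappy
Row 4: (4,0)X 1/1 ok · (4,2)X 3/3 ok · (4,3)X 4/4 ok · (4,4)X 3/4 ok · (4,5)X 2/3 ok
Unsatisfied: (0,4), (1,1), (1,4), (2,3), (2,5), (3,4), (3,5) — 7 in total.

7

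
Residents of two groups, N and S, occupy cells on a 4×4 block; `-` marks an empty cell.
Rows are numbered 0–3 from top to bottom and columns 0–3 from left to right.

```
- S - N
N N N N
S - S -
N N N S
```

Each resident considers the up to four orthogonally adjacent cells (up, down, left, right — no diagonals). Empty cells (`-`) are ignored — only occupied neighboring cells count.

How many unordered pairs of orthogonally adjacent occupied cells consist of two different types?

Scan each occupied cell's neighbors to the right and below so each pair is counted once.
From row 0: 1 unlike of 2 pairs (running 1/2).
From row 1: 2 unlike of 5 pairs (running 3/7).
From row 2: 2 unlike of 2 pairs (running 5/9).
From row 3: 1 unlike of 3 pairs (running 6/12).
Total adjacent occupied pairs: 12; unlike-type pairs: 6.

6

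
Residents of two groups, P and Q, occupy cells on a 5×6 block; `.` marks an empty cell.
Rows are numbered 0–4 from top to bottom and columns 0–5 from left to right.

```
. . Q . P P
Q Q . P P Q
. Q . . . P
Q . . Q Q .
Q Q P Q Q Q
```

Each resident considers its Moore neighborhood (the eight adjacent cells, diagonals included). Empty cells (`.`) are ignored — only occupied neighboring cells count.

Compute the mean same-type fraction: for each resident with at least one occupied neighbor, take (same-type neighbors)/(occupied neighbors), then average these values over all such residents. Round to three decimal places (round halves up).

Row 0: (0,2)Q 1/2 · (0,4)P 3/4 · (0,5)P 2/3
Row 1: (1,0)Q 2/2 · (1,1)Q 3/3 · (1,3)P 2/3 · (1,4)P 4/5 · (1,5)Q 0/4
Row 2: (2,1)Q 3/3 · (2,5)P 1/3
Row 3: (3,0)Q 3/3 · (3,3)Q 3/4 · (3,4)Q 4/5
Row 4: (4,0)Q 2/2 · (4,1)Q 2/3 · (4,2)P 0/3 · (4,3)Q 3/4 · (4,4)Q 4/4 · (4,5)Q 2/2
Sum over 19 residents: 1/2 + 3/4 + 2/3 + 2/2 + 3/3 + 2/3 + 4/5 + 0/4 + 3/3 + 1/3 + 3/3 + 3/4 + 4/5 + 2/2 + 2/3 + 0/3 + 3/4 + 4/4 + 2/2 = 821/60; mean = 821/60 ÷ 19 = 821/1140 = 0.720175… → 0.720.

0.720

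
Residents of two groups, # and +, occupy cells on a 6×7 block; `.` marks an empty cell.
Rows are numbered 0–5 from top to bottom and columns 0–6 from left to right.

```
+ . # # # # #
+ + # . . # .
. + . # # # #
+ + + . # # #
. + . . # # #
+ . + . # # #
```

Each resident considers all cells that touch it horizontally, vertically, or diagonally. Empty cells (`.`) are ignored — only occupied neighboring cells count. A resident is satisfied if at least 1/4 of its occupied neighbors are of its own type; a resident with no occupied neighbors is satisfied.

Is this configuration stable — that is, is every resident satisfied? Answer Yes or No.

Yes

(0,0)+ 2/2 satisfied
(0,2)# 2/3 satisfied
(0,3)# 3/3 satisfied
(0,4)# 3/3 satisfied
(0,5)# 3/3 satisfied
(0,6)# 2/2 satisfied
(1,0)+ 3/3 satisfied
(1,1)+ 3/5 satisfied
(1,2)# 3/5 satisfied
(1,5)# 6/6 satisfied
(2,1)+ 5/6 satisfied
(2,3)# 3/4 satisfied
(2,4)# 5/5 satisfied
(2,5)# 6/6 satisfied
(2,6)# 4/4 satisfied
(3,0)+ 3/3 satisfied
(3,1)+ 4/4 satisfied
(3,2)+ 3/4 satisfied
(3,4)# 6/6 satisfied
(3,5)# 8/8 satisfied
(3,6)# 5/5 satisfied
(4,1)+ 5/5 satisfied
(4,4)# 5/5 satisfied
(4,5)# 8/8 satisfied
(4,6)# 5/5 satisfied
(5,0)+ 1/1 satisfied
(5,2)+ 1/1 satisfied
(5,4)# 3/3 satisfied
(5,5)# 5/5 satisfied
(5,6)# 3/3 satisfied
All meet the threshold, so the configuration is stable.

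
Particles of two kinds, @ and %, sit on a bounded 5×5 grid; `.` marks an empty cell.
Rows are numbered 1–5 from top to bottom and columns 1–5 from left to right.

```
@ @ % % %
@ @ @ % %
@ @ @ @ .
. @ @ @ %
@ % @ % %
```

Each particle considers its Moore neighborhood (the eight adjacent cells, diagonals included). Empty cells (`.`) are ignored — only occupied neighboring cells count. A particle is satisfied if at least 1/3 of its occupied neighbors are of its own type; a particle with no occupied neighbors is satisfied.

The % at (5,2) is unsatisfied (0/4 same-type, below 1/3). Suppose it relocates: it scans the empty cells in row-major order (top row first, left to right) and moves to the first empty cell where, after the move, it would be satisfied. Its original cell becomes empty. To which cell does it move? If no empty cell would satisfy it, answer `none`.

Vacating (5,2). Empty cells in order:
  (3,5): 3/5 same-type → satisfied — stop here.

(3,5)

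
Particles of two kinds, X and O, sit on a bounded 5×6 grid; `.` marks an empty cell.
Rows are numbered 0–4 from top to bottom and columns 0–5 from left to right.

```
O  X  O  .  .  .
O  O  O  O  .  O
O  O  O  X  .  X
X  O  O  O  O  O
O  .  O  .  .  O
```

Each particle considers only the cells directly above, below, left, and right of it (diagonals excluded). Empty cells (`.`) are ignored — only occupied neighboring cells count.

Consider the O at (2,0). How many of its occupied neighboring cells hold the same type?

Occupied neighbors of (2,0): (1,0)=O, (3,0)=X, (2,1)=O.
Same type (O): 2 of 3.

2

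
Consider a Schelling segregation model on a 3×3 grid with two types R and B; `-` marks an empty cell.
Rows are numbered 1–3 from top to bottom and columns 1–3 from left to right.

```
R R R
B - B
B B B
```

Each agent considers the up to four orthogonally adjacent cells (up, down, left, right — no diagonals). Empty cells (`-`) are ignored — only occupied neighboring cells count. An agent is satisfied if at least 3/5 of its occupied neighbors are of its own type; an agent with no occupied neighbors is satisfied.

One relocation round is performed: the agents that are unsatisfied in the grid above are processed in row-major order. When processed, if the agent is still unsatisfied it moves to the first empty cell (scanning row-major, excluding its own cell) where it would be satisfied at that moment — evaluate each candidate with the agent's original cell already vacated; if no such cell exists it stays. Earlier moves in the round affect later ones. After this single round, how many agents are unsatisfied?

1

Initially unsatisfied (in order): (1,1), (1,3), (2,1), (2,3).
  (1,1): no empty cell satisfies it; stays.
  (1,3): no empty cell satisfies it; stays.
  (2,1) → (2,2).
  (2,3): now satisfied by earlier moves; stays.
Resulting grid:
R R R
- B B
B B B
Unsatisfied now: (1,3).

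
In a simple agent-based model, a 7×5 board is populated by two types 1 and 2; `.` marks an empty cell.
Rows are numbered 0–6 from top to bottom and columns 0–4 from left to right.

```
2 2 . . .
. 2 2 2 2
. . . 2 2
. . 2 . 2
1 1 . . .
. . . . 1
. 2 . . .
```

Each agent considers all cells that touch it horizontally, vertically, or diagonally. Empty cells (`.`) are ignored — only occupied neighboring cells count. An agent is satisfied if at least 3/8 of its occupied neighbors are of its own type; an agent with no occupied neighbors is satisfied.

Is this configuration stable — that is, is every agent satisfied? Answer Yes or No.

(0,0)2 2/2 ok
(0,1)2 3/3 ok
(1,1)2 3/3 ok
(1,2)2 4/4 ok
(1,3)2 4/4 ok
(1,4)2 3/3 ok
(2,3)2 6/6 ok
(2,4)2 4/4 ok
(3,2)2 1/2 ok
(3,4)2 2/2 ok
(4,0)1 1/1 ok
(4,1)1 1/2 ok
(5,4)1 0/0 ok
(6,1)2 0/0 ok
All meet the threshold, so the configuration is stable.

Yes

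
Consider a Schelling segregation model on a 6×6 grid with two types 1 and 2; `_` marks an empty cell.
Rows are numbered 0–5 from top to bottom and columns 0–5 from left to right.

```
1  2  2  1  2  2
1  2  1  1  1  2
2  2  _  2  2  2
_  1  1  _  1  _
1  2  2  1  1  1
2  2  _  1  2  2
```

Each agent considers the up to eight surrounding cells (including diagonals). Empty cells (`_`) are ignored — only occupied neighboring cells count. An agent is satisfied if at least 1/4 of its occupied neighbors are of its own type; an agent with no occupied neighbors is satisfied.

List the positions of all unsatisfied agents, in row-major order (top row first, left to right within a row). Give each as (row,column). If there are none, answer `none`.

(0,0)1 1/3 satisfied
(0,1)2 2/5 satisfied
(0,2)2 2/5 satisfied
(0,3)1 3/5 satisfied
(0,4)2 2/5 satisfied
(0,5)2 2/3 satisfied
(1,0)1 1/5 not
(1,1)2 4/7 satisfied
(1,2)1 2/7 satisfied
(1,3)1 3/7 satisfied
(1,4)1 2/8 satisfied
(1,5)2 4/5 satisfied
(2,0)2 2/4 satisfied
(2,1)2 2/6 satisfied
(2,3)2 1/6 not
(2,4)2 3/6 satisfied
(2,5)2 2/4 satisfied
(3,1)1 2/6 satisfied
(3,2)1 2/6 satisfied
(3,4)1 3/6 satisfied
(4,0)1 1/4 satisfied
(4,1)2 3/6 satisfied
(4,2)2 2/6 satisfied
(4,3)1 4/6 satisfied
(4,4)1 4/6 satisfied
(4,5)1 2/4 satisfied
(5,0)2 2/3 satisfied
(5,1)2 3/4 satisfied
(5,3)1 2/4 satisfied
(5,4)2 1/5 not
(5,5)2 1/3 satisfied

(1,0), (2,3), (5,4)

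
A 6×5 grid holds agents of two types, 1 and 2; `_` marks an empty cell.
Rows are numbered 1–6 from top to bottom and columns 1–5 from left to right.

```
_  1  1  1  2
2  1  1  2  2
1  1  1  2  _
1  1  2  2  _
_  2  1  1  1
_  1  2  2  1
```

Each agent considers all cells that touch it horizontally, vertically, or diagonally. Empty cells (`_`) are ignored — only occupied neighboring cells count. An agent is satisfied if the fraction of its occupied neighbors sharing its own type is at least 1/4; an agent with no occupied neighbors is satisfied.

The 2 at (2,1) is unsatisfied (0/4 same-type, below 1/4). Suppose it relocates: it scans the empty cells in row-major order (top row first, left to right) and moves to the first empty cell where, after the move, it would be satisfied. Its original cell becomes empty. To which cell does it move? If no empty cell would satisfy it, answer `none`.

Vacating (2,1). Empty cells in order:
  (1,1): 0/2 same-type → still unsatisfied.
  (3,5): 4/4 same-type → satisfied — stop here.

(3,5)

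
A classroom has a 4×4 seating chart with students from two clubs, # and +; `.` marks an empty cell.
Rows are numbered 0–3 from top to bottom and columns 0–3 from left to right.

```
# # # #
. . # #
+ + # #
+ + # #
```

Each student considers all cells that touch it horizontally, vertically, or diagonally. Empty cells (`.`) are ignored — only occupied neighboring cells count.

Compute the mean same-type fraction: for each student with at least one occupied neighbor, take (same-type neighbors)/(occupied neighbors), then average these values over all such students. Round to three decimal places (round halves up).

(0,0)# 1/1
(0,1)# 3/3
(0,2)# 4/4
(0,3)# 3/3
(1,2)# 6/7
(1,3)# 5/5
(2,0)+ 3/3
(2,1)+ 3/6
(2,2)# 5/7
(2,3)# 5/5
(3,0)+ 3/3
(3,1)+ 3/5
(3,2)# 3/5
(3,3)# 3/3
Sum over 14 students: 1/1 + 3/3 + 4/4 + 3/3 + 6/7 + 5/5 + 3/3 + 3/6 + 5/7 + 5/5 + 3/3 + 3/5 + 3/5 + 3/3 = 859/70; mean = 859/70 ÷ 14 = 859/980 = 0.876530… → 0.877.

0.877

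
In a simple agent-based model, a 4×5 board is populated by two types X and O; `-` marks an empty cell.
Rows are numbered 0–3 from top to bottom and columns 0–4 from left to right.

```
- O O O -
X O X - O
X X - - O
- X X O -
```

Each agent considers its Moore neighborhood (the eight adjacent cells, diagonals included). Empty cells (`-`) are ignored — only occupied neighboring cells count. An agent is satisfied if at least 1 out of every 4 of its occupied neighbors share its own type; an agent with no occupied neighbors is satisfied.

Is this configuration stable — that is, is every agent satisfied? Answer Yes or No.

No

Row 0: (0,1)O 2/4 ✓ · (0,2)O 3/4 ✓ · (0,3)O 2/3 ✓
Row 1: (1,0)X 2/4 ✓ · (1,1)O 2/6 ✓ · (1,2)X 1/5 ✗ · (1,4)O 2/2 ✓
Row 2: (2,0)X 3/4 ✓ · (2,1)X 5/6 ✓ · (2,4)O 2/2 ✓
Row 3: (3,1)X 3/3 ✓ · (3,2)X 2/3 ✓ · (3,3)O 1/2 ✓
For instance (1,2) has only 1/5 same-type neighbors, below 1/4.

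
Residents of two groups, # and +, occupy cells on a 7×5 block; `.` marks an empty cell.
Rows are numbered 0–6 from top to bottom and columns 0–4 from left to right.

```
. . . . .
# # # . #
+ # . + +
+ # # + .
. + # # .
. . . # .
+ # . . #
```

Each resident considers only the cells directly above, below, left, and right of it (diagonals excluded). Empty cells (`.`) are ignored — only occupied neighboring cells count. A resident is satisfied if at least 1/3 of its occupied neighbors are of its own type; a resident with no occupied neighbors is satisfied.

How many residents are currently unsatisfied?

(1,0)# 1/2 satisfied
(1,1)# 3/3 satisfied
(1,2)# 1/1 satisfied
(1,4)# 0/1 not
(2,0)+ 1/3 satisfied
(2,1)# 2/3 satisfied
(2,3)+ 2/2 satisfied
(2,4)+ 1/2 satisfied
(3,0)+ 1/2 satisfied
(3,1)# 2/4 satisfied
(3,2)# 2/3 satisfied
(3,3)+ 1/3 satisfied
(4,1)+ 0/2 not
(4,2)# 2/3 satisfied
(4,3)# 2/3 satisfied
(5,3)# 1/1 satisfied
(6,0)+ 0/1 not
(6,1)# 0/1 not
(6,4)# 0/0 satisfied
Unsatisfied: (1,4), (4,1), (6,0), (6,1) — 4 in total.

4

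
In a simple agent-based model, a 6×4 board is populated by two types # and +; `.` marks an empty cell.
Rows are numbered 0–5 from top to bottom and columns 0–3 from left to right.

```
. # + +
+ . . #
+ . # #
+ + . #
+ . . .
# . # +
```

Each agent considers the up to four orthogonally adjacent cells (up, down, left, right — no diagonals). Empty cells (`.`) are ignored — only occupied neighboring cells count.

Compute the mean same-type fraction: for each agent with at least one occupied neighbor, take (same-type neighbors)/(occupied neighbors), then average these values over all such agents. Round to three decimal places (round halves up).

Row 0: (0,1)# 0/1 · (0,2)+ 1/2 · (0,3)+ 1/2
Row 1: (1,0)+ 1/1 · (1,3)# 1/2
Row 2: (2,0)+ 2/2 · (2,2)# 1/1 · (2,3)# 3/3
Row 3: (3,0)+ 3/3 · (3,1)+ 1/1 · (3,3)# 1/1
Row 4: (4,0)+ 1/2
Row 5: (5,0)# 0/1 · (5,2)# 0/1 · (5,3)+ 0/1
Sum over 15 agents: 0/1 + 1/2 + 1/2 + 1/1 + 1/2 + 2/2 + 1/1 + 3/3 + 3/3 + 1/1 + 1/1 + 1/2 + 0/1 + 0/1 + 0/1 = 9; mean = 9 ÷ 15 = 3/5 = 0.6 → 0.600.

0.600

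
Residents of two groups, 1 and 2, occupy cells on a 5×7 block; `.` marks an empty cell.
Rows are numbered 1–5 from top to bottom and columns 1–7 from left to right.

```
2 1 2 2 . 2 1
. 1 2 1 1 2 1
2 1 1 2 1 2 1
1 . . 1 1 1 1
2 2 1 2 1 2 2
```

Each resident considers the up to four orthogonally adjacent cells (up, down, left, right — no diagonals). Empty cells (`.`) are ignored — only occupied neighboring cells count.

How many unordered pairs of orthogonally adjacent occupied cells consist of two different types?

Scan each occupied cell's neighbors to the right and below so each pair is counted once.
From row 1: 4 unlike of 9 pairs (running 4/9).
From row 2: 6 unlike of 11 pairs (running 10/20).
From row 3: 8 unlike of 11 pairs (running 18/31).
From row 4: 4 unlike of 8 pairs (running 22/39).
From row 5: 4 unlike of 6 pairs (running 26/45).
Total adjacent occupied pairs: 45; unlike-type pairs: 26.

26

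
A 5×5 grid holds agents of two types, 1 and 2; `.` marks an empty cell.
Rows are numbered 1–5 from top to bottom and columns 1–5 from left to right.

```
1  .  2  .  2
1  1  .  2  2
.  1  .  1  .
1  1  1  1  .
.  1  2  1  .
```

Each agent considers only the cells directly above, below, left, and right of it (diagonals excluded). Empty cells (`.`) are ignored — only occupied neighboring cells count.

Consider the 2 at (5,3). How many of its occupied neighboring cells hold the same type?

Occupied neighbors of (5,3): (4,3)=1, (5,2)=1, (5,4)=1.
Same type (2): 0 of 3.

0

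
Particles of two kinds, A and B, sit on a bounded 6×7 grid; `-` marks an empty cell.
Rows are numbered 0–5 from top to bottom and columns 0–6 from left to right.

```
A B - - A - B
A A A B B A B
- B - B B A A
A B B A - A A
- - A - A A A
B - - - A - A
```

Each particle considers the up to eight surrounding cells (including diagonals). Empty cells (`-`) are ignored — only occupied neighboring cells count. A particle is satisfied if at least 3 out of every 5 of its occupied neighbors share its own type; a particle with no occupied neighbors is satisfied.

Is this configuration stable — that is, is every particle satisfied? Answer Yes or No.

Row 0: (0,0)A 2/3 ✓ · (0,1)B 0/4 ✗ · (0,4)A 1/3 ✗ · (0,6)B 1/2 ✗
Row 1: (1,0)A 2/4 ✗ · (1,1)A 3/5 ✓ · (1,2)A 1/5 ✗ · (1,3)B 3/5 ✓ · (1,4)B 3/6 ✗ · (1,5)A 3/7 ✗ · (1,6)B 1/4 ✗
Row 2: (2,1)B 2/6 ✗ · (2,3)B 4/6 ✓ · (2,4)B 3/7 ✗ · (2,5)A 4/7 ✗ · (2,6)A 4/5 ✓
Row 3: (3,0)A 0/2 ✗ · (3,1)B 2/4 ✗ · (3,2)B 3/5 ✓ · (3,3)A 2/5 ✗ · (3,5)A 6/7 ✓ · (3,6)A 5/5 ✓
Row 4: (4,2)A 1/3 ✗ · (4,4)A 4/4 ✓ · (4,5)A 6/6 ✓ · (4,6)A 4/4 ✓
Row 5: (5,0)B 0/0 ✓ · (5,4)A 2/2 ✓ · (5,6)A 2/2 ✓
For instance (0,1) has only 0/4 same-type neighbors, below 3/5.

No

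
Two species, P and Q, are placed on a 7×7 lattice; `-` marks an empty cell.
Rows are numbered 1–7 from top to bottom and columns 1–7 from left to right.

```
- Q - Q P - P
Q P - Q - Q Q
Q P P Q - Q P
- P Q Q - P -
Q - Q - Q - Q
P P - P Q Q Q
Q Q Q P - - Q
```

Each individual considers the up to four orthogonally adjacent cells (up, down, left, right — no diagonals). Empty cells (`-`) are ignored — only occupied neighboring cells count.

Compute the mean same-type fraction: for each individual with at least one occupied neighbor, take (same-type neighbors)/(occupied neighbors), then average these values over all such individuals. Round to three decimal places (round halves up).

(1,2)Q 0/1
(1,4)Q 1/2
(1,5)P 0/1
(1,7)P 0/1
(2,1)Q 1/2
(2,2)P 1/3
(2,4)Q 2/2
(2,6)Q 2/2
(2,7)Q 1/3
(3,1)Q 1/2
(3,2)P 3/4
(3,3)P 1/3
(3,4)Q 2/3
(3,6)Q 1/3
(3,7)P 0/2
(4,2)P 1/2
(4,3)Q 2/4
(4,4)Q 2/2
(4,6)P 0/1
(5,1)Q 0/1
(5,3)Q 1/1
(5,5)Q 1/1
(5,7)Q 1/1
(6,1)P 1/3
(6,2)P 1/2
(6,4)P 1/2
(6,5)Q 2/3
(6,6)Q 2/2
(6,7)Q 3/3
(7,1)Q 1/2
(7,2)Q 2/3
(7,3)Q 1/2
(7,4)P 1/2
(7,7)Q 1/1
Sum over 34 individuals: 0/1 + 1/2 + 0/1 + 0/1 + 1/2 + 1/3 + 2/2 + 2/2 + 1/3 + 1/2 + 3/4 + 1/3 + 2/3 + 1/3 + 0/2 + 1/2 + 2/4 + 2/2 + 0/1 + 0/1 + 1/1 + 1/1 + 1/1 + 1/3 + 1/2 + 1/2 + 2/3 + 2/2 + 3/3 + 1/2 + 2/3 + 1/2 + 1/2 + 1/1 = 221/12; mean = 221/12 ÷ 34 = 13/24 = 0.541666… → 0.542.

0.542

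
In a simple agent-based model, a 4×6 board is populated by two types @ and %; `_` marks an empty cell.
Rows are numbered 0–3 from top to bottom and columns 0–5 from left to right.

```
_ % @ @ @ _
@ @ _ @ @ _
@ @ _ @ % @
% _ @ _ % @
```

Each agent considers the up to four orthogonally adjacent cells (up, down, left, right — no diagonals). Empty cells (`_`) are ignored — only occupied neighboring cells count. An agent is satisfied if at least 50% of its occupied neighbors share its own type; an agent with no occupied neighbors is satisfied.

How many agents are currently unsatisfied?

3

(0,1)% 0/2 not
(0,2)@ 1/2 satisfied
(0,3)@ 3/3 satisfied
(0,4)@ 2/2 satisfied
(1,0)@ 2/2 satisfied
(1,1)@ 2/3 satisfied
(1,3)@ 3/3 satisfied
(1,4)@ 2/3 satisfied
(2,0)@ 2/3 satisfied
(2,1)@ 2/2 satisfied
(2,3)@ 1/2 satisfied
(2,4)% 1/4 not
(2,5)@ 1/2 satisfied
(3,0)% 0/1 not
(3,2)@ 0/0 satisfied
(3,4)% 1/2 satisfied
(3,5)@ 1/2 satisfied
Unsatisfied: (0,1), (2,4), (3,0) — 3 in total.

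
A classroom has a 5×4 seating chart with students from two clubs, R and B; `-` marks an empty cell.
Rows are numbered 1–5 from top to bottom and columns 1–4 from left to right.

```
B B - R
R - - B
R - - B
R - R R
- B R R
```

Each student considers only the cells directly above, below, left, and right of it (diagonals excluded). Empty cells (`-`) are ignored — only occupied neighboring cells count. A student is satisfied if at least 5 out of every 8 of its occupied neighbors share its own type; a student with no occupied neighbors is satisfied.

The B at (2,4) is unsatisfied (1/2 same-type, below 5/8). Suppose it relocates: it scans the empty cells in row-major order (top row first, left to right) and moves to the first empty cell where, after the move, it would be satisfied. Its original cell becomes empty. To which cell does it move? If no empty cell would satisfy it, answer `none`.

(2,3)

Vacating (2,4). Empty cells in order:
  (1,3): 1/2 same-type → still unsatisfied.
  (2,2): 1/2 same-type → still unsatisfied.
  (2,3): 0/0 same-type → satisfied — stop here.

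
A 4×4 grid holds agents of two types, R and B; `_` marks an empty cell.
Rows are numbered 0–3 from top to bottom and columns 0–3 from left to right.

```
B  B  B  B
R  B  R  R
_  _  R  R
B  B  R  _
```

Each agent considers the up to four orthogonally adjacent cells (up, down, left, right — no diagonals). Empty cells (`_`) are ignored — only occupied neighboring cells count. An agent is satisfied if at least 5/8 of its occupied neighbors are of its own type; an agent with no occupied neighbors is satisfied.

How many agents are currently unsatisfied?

Row 0: (0,0)B 1/2 not · (0,1)B 3/3 satisfied · (0,2)B 2/3 satisfied · (0,3)B 1/2 not
Row 1: (1,0)R 0/2 not · (1,1)B 1/3 not · (1,2)R 2/4 not · (1,3)R 2/3 satisfied
Row 2: (2,2)R 3/3 satisfied · (2,3)R 2/2 satisfied
Row 3: (3,0)B 1/1 satisfied · (3,1)B 1/2 not · (3,2)R 1/2 not
Unsatisfied: (0,0), (0,3), (1,0), (1,1), (1,2), (3,1), (3,2) — 7 in total.

7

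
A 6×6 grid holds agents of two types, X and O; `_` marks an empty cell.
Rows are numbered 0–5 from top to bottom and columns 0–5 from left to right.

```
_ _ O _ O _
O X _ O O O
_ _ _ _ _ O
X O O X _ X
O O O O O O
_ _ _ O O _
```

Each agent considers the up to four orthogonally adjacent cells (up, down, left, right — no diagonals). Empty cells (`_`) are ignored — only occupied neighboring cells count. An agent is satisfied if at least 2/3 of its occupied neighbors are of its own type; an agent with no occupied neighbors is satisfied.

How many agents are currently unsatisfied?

Row 0: (0,2)O 0/0 ok · (0,4)O 1/1 ok
Row 1: (1,0)O 0/1 unhappy · (1,1)X 0/1 unhappy · (1,3)O 1/1 ok · (1,4)O 3/3 ok · (1,5)O 2/2 ok
Row 2: (2,5)O 1/2 unhappy
Row 3: (3,0)X 0/2 unhappy · (3,1)O 2/3 ok · (3,2)O 2/3 ok · (3,3)X 0/2 unhappy · (3,5)X 0/2 unhappy
Row 4: (4,0)O 1/2 unhappy · (4,1)O 3/3 ok · (4,2)O 3/3 ok · (4,3)O 3/4 ok · (4,4)O 3/3 ok · (4,5)O 1/2 unhappy
Row 5: (5,3)O 2/2 ok · (5,4)O 2/2 ok
Unsatisfied: (1,0), (1,1), (2,5), (3,0), (3,3), (3,5), (4,0), (4,5) — 8 in total.

8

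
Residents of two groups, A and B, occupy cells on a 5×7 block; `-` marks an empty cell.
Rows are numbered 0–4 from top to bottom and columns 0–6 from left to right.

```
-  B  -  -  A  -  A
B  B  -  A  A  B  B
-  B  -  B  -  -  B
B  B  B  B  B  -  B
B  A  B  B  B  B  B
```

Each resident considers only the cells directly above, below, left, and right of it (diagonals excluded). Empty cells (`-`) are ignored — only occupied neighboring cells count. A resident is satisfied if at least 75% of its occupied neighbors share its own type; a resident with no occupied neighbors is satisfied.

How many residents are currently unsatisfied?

9

Row 0: (0,1)B 1/1 ok · (0,4)A 1/1 ok · (0,6)A 0/1 unhappy
Row 1: (1,0)B 1/1 ok · (1,1)B 3/3 ok · (1,3)A 1/2 unhappy · (1,4)A 2/3 unhappy · (1,5)B 1/2 unhappy · (1,6)B 2/3 unhappy
Row 2: (2,1)B 2/2 ok · (2,3)B 1/2 unhappy · (2,6)B 2/2 ok
Row 3: (3,0)B 2/2 ok · (3,1)B 3/4 ok · (3,2)B 3/3 ok · (3,3)B 4/4 ok · (3,4)B 2/2 ok · (3,6)B 2/2 ok
Row 4: (4,0)B 1/2 unhappy · (4,1)A 0/3 unhappy · (4,2)B 2/3 unhappy · (4,3)B 3/3 ok · (4,4)B 3/3 ok · (4,5)B 2/2 ok · (4,6)B 2/2 ok
Unsatisfied: (0,6), (1,3), (1,4), (1,5), (1,6), (2,3), (4,0), (4,1), (4,2) — 9 in total.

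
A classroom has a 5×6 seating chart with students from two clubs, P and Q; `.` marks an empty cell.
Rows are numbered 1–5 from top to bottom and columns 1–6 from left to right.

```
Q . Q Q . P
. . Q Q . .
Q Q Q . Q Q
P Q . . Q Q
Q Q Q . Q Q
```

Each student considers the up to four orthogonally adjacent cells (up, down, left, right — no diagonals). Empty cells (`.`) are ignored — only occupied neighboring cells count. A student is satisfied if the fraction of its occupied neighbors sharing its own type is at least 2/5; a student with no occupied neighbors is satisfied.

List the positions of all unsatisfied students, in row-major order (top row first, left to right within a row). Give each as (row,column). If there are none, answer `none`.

Row 1: (1,1)Q 0/0 ✓ · (1,3)Q 2/2 ✓ · (1,4)Q 2/2 ✓ · (1,6)P 0/0 ✓
Row 2: (2,3)Q 3/3 ✓ · (2,4)Q 2/2 ✓
Row 3: (3,1)Q 1/2 ✓ · (3,2)Q 3/3 ✓ · (3,3)Q 2/2 ✓ · (3,5)Q 2/2 ✓ · (3,6)Q 2/2 ✓
Row 4: (4,1)P 0/3 ✗ · (4,2)Q 2/3 ✓ · (4,5)Q 3/3 ✓ · (4,6)Q 3/3 ✓
Row 5: (5,1)Q 1/2 ✓ · (5,2)Q 3/3 ✓ · (5,3)Q 1/1 ✓ · (5,5)Q 2/2 ✓ · (5,6)Q 2/2 ✓

(4,1)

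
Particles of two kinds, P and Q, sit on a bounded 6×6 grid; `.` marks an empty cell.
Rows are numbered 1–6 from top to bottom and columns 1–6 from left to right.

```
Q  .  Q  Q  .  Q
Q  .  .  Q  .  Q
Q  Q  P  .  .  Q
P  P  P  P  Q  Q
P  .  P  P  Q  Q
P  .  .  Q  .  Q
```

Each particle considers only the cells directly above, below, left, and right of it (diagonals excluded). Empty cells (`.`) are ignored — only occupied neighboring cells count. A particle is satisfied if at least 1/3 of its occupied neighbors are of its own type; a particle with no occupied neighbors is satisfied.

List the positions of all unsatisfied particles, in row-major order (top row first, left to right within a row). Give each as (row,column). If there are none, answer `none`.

Row 1: (1,1)Q 1/1 satisfied · (1,3)Q 1/1 satisfied · (1,4)Q 2/2 satisfied · (1,6)Q 1/1 satisfied
Row 2: (2,1)Q 2/2 satisfied · (2,4)Q 1/1 satisfied · (2,6)Q 2/2 satisfied
Row 3: (3,1)Q 2/3 satisfied · (3,2)Q 1/3 satisfied · (3,3)P 1/2 satisfied · (3,6)Q 2/2 satisfied
Row 4: (4,1)P 2/3 satisfied · (4,2)P 2/3 satisfied · (4,3)P 4/4 satisfied · (4,4)P 2/3 satisfied · (4,5)Q 2/3 satisfied · (4,6)Q 3/3 satisfied
Row 5: (5,1)P 2/2 satisfied · (5,3)P 2/2 satisfied · (5,4)P 2/4 satisfied · (5,5)Q 2/3 satisfied · (5,6)Q 3/3 satisfied
Row 6: (6,1)P 1/1 satisfied · (6,4)Q 0/1 not · (6,6)Q 1/1 satisfied

(6,4)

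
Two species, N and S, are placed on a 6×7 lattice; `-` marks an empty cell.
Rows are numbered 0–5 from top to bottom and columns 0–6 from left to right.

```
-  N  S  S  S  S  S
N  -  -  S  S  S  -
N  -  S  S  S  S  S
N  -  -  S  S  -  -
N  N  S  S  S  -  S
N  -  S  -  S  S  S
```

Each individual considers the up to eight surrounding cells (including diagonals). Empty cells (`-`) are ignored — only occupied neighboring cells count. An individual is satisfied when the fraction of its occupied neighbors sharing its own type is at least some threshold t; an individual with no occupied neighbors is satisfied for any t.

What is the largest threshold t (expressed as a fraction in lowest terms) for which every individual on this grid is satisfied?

Row 0: (0,1)N 1/2 · (0,2)S 2/3 · (0,3)S 4/4 · (0,4)S 5/5 · (0,5)S 4/4 · (0,6)S 2/2
Row 1: (1,0)N 2/2 · (1,3)S 7/7 · (1,4)S 8/8 · (1,5)S 7/7
Row 2: (2,0)N 2/2 · (2,2)S 3/3 · (2,3)S 6/6 · (2,4)S 7/7 · (2,5)S 5/5 · (2,6)S 2/2
Row 3: (3,0)N 3/3 · (3,3)S 7/7 · (3,4)S 6/6
Row 4: (4,0)N 3/3 · (4,1)N 3/5 · (4,2)S 3/4 · (4,3)S 6/6 · (4,4)S 5/5 · (4,6)S 2/2
Row 5: (5,0)N 2/2 · (5,2)S 2/3 · (5,4)S 3/3 · (5,5)S 4/4 · (5,6)S 2/2
The smallest same-type fraction is 1/2 at (0,1), which reduces to 1/2. Any threshold above that leaves this individual unsatisfied.

1/2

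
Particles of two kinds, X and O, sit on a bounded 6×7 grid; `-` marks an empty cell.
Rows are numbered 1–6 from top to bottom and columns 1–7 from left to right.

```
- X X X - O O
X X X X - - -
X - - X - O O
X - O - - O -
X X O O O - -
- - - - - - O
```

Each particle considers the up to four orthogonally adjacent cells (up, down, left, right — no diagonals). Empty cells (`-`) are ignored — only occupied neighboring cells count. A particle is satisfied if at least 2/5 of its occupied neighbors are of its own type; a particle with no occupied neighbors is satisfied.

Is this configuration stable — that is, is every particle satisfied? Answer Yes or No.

(1,2)X 2/2 ✓
(1,3)X 3/3 ✓
(1,4)X 2/2 ✓
(1,6)O 1/1 ✓
(1,7)O 1/1 ✓
(2,1)X 2/2 ✓
(2,2)X 3/3 ✓
(2,3)X 3/3 ✓
(2,4)X 3/3 ✓
(3,1)X 2/2 ✓
(3,4)X 1/1 ✓
(3,6)O 2/2 ✓
(3,7)O 1/1 ✓
(4,1)X 2/2 ✓
(4,3)O 1/1 ✓
(4,6)O 1/1 ✓
(5,1)X 2/2 ✓
(5,2)X 1/2 ✓
(5,3)O 2/3 ✓
(5,4)O 2/2 ✓
(5,5)O 1/1 ✓
(6,7)O 0/0 ✓
All meet the threshold, so the configuration is stable.

Yes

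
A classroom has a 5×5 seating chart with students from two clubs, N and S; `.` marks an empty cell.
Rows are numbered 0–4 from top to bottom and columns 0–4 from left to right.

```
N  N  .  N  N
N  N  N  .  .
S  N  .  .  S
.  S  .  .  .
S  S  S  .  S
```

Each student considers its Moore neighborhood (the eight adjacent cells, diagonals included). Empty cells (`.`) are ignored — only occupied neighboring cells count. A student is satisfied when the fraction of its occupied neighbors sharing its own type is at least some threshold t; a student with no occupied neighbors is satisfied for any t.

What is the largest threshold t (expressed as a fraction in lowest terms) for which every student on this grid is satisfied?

(0,0)N 3/3
(0,1)N 4/4
(0,3)N 2/2
(0,4)N 1/1
(1,0)N 4/5
(1,1)N 5/6
(1,2)N 4/4
(2,0)S 1/4
(2,1)N 3/5
(2,4)S — no occupied neighbors
(3,1)S 4/5
(4,0)S 2/2
(4,1)S 3/3
(4,2)S 2/2
(4,4)S — no occupied neighbors
The smallest same-type fraction is 1/4 at (2,0), which reduces to 1/4. Any threshold above that leaves this student unsatisfied.

1/4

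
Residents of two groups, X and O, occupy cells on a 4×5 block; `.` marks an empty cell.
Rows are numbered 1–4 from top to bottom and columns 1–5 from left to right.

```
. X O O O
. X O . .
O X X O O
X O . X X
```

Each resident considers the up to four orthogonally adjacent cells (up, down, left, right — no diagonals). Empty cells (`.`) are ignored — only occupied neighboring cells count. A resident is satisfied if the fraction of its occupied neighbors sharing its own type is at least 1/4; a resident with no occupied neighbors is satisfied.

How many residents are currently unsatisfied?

3

Row 1: (1,2)X 1/2 ✓ · (1,3)O 2/3 ✓ · (1,4)O 2/2 ✓ · (1,5)O 1/1 ✓
Row 2: (2,2)X 2/3 ✓ · (2,3)O 1/3 ✓
Row 3: (3,1)O 0/2 ✗ · (3,2)X 2/4 ✓ · (3,3)X 1/3 ✓ · (3,4)O 1/3 ✓ · (3,5)O 1/2 ✓
Row 4: (4,1)X 0/2 ✗ · (4,2)O 0/2 ✗ · (4,4)X 1/2 ✓ · (4,5)X 1/2 ✓
Unsatisfied: (3,1), (4,1), (4,2) — 3 in total.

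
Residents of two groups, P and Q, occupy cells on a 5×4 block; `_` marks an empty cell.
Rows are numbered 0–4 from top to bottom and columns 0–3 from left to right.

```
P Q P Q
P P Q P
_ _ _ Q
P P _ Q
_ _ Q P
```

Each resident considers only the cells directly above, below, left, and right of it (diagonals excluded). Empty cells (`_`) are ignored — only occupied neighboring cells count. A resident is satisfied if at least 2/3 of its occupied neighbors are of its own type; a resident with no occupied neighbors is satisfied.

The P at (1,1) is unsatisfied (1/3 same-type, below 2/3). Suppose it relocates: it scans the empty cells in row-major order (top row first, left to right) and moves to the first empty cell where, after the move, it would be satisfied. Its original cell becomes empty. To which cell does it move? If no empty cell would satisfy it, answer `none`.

(2,0)

Vacating (1,1). Empty cells in order:
  (2,0): 2/2 same-type → satisfied — stop here.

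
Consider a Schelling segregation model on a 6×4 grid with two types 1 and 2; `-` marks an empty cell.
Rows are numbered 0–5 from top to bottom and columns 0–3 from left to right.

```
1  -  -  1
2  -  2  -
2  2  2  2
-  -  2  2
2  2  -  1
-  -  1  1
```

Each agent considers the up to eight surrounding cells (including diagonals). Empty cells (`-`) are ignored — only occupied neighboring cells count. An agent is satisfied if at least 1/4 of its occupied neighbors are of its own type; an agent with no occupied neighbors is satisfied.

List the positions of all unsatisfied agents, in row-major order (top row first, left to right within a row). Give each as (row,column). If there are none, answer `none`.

(0,0), (0,3)

Row 0: (0,0)1 0/1 unhappy · (0,3)1 0/1 unhappy
Row 1: (1,0)2 2/3 ok · (1,2)2 3/4 ok
Row 2: (2,0)2 2/2 ok · (2,1)2 5/5 ok · (2,2)2 5/5 ok · (2,3)2 4/4 ok
Row 3: (3,2)2 5/6 ok · (3,3)2 3/4 ok
Row 4: (4,0)2 1/1 ok · (4,1)2 2/3 ok · (4,3)1 2/4 ok
Row 5: (5,2)1 2/3 ok · (5,3)1 2/2 ok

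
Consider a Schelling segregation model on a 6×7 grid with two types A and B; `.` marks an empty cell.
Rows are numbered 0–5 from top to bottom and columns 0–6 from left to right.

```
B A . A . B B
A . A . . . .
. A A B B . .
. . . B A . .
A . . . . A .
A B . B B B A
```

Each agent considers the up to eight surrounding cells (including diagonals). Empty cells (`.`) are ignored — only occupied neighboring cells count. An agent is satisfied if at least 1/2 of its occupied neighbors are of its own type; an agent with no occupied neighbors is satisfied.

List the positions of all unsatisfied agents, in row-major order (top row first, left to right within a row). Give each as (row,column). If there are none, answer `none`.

(0,0), (2,3), (3,4), (5,1), (5,5)

Row 0: (0,0)B 0/2 not · (0,1)A 2/3 satisfied · (0,3)A 1/1 satisfied · (0,5)B 1/1 satisfied · (0,6)B 1/1 satisfied
Row 1: (1,0)A 2/3 satisfied · (1,2)A 4/5 satisfied
Row 2: (2,1)A 3/3 satisfied · (2,2)A 2/4 satisfied · (2,3)B 2/5 not · (2,4)B 2/3 satisfied
Row 3: (3,3)B 2/4 satisfied · (3,4)A 1/4 not
Row 4: (4,0)A 1/2 satisfied · (4,5)A 2/4 satisfied
Row 5: (5,0)A 1/2 satisfied · (5,1)B 0/2 not · (5,3)B 1/1 satisfied · (5,4)B 2/3 satisfied · (5,5)B 1/3 not · (5,6)A 1/2 satisfied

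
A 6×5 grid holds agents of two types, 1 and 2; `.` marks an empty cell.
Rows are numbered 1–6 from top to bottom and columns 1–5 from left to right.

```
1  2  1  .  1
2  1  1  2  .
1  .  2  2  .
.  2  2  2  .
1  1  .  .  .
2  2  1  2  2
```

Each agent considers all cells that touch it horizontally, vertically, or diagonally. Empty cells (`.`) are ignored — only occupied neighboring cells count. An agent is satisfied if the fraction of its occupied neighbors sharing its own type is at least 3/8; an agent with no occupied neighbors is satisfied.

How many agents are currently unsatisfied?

Row 1: (1,1)1 1/3 unhappy · (1,2)2 1/5 unhappy · (1,3)1 2/4 ok · (1,5)1 0/1 unhappy
Row 2: (2,1)2 1/4 unhappy · (2,2)1 4/7 ok · (2,3)1 2/6 unhappy · (2,4)2 2/5 ok
Row 3: (3,1)1 1/3 unhappy · (3,3)2 5/7 ok · (3,4)2 4/5 ok
Row 4: (4,2)2 2/5 ok · (4,3)2 4/5 ok · (4,4)2 3/3 ok
Row 5: (5,1)1 1/4 unhappy · (5,2)1 2/6 unhappy
Row 6: (6,1)2 1/3 unhappy · (6,2)2 1/4 unhappy · (6,3)1 1/3 unhappy · (6,4)2 1/2 ok · (6,5)2 1/1 ok
Unsatisfied: (1,1), (1,2), (1,5), (2,1), (2,3), (3,1), (5,1), (5,2), (6,1), (6,2), (6,3) — 11 in total.

11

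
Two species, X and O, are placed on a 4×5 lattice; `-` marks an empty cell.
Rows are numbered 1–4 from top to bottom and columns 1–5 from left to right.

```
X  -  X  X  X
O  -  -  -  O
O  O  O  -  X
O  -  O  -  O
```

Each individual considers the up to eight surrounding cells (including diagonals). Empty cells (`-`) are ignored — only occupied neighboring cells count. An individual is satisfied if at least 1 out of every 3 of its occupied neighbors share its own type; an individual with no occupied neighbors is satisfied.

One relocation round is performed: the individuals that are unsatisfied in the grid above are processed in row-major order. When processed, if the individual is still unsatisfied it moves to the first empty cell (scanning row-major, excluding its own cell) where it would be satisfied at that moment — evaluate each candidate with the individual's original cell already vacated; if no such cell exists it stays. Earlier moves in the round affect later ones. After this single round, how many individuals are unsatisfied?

0

Initially unsatisfied (in order): (1,1), (2,5), (3,5), (4,5).
  (1,1) → (1,2).
  (2,5) → (1,1).
  (3,5) → (2,3).
  (4,5): now satisfied by earlier moves; stays.
Resulting grid:
O X X X X
O - X - -
O O O - -
O - O - O
All satisfied now.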